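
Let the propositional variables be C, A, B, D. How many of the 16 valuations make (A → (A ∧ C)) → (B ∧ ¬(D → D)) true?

Initial set: {((A → (A ∧ C)) → (B ∧ ¬(D → D)))}.
((A → (A ∧ C)) → (B ∧ ¬(D → D))): β-rule — branch into ¬(A → (A ∧ C))  //  (B ∧ ¬(D → D)).
  branch 1 (add ¬(A → (A ∧ C))):
    ¬(A → (A ∧ C)): α-rule — add A, ¬(A ∧ C).
    ¬(A ∧ C): β-rule — branch into ¬A  //  ¬C.
      branch 1.1 (add ¬A):
        × closes — contains both A and ¬A.
      branch 1.2 (add ¬C):
        ○ open, literals {A=1, C=0}.
  branch 2 (add (B ∧ ¬(D → D))):
    (B ∧ ¬(D → D)): α-rule — add B, ¬(D → D).
    ¬(D → D): α-rule — add D, ¬D.
    × closes — contains both D and ¬D.
2 branches closed, 1 open.
Each open branch fixes some atoms; the unmentioned ones are free. Counting distinct full assignments: branch {A=1, C=0} (B, D) contributes 4 new. Total: 4.

4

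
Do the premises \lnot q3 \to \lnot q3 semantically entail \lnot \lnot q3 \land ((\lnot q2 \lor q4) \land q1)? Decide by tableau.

No

Initial set: {(\lnot q3 \to \lnot q3); \lnot (\lnot \lnot q3 \land ((\lnot q2 \lor q4) \land q1))}.
(\lnot q3 \to \lnot q3): β-rule — branch into \lnot \lnot q3  //  \lnot q3.
  branch 1 (add \lnot \lnot q3):
    \lnot (\lnot \lnot q3 \land ((\lnot q2 \lor q4) \land q1)): β-rule — branch into \lnot \lnot \lnot q3  //  \lnot ((\lnot q2 \lor q4) \land q1).
      branch 1.1 (add \lnot \lnot \lnot q3):
        \lnot \lnot \lnot q3: drop double negation, giving \lnot q3.
        × closes — contains both q3 and \lnot q3.
      branch 1.2 (add \lnot ((\lnot q2 \lor q4) \land q1)):
        \lnot ((\lnot q2 \lor q4) \land q1): β-rule — branch into \lnot (\lnot q2 \lor q4)  //  \lnot q1.
          branch 1.2.1 (add \lnot (\lnot q2 \lor q4)):
            \lnot (\lnot q2 \lor q4): α-rule — add \lnot \lnot q2, \lnot q4.
            ○ open, literals {q2=1, q3=1, q4=0}.
          branch 1.2.2 (add \lnot q1):
            ○ open, literals {q1=0, q3=1}.
  branch 2 (add \lnot q3):
    \lnot (\lnot \lnot q3 \land ((\lnot q2 \lor q4) \land q1)): β-rule — branch into \lnot \lnot \lnot q3  //  \lnot ((\lnot q2 \lor q4) \land q1).
      branch 2.1 (add \lnot \lnot \lnot q3):
        \lnot \lnot \lnot q3: drop double negation, giving \lnot q3.
        ○ open, literals {q3=0}.
      branch 2.2 (add \lnot ((\lnot q2 \lor q4) \land q1)):
        \lnot ((\lnot q2 \lor q4) \land q1): β-rule — branch into \lnot (\lnot q2 \lor q4)  //  \lnot q1.
          branch 2.2.1 (add \lnot (\lnot q2 \lor q4)):
            \lnot (\lnot q2 \lor q4): α-rule — add \lnot \lnot q2, \lnot q4.
            ○ open, literals {q2=1, q3=0, q4=0}.
          branch 2.2.2 (add \lnot q1):
            ○ open, literals {q1=0, q3=0}.
1 branch closed, 5 open.
An open branch gives a countermodel: q2=1, q3=1, q4=0 (unmentioned atoms arbitrary); the premises hold there but the conclusion fails.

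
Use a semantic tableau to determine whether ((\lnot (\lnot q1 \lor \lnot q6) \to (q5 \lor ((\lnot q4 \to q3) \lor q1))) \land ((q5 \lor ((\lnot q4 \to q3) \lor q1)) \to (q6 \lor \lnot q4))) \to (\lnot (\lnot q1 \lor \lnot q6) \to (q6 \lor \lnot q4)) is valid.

Assume the negation and expand:
Initial set: {\lnot (((\lnot (\lnot q1 \lor \lnot q6) \to (q5 \lor ((\lnot q4 \to q3) \lor q1))) \land ((q5 \lor ((\lnot q4 \to q3) \lor q1)) \to (q6 \lor \lnot q4))) \to (\lnot (\lnot q1 \lor \lnot q6) \to (q6 \lor \lnot q4)))}.
\lnot (((\lnot (\lnot q1 \lor \lnot q6) \to (q5 \lor ((\lnot q4 \to q3) \lor q1))) \land ((q5 \lor ((\lnot q4 \to q3) \lor q1)) \to (q6 \lor \lnot q4))) \to (\lnot (\lnot q1 \lor \lnot q6) \to (q6 \lor \lnot q4))): α-rule — add ((\lnot (\lnot q1 \lor \lnot q6) \to (q5 \lor ((\lnot q4 \to q3) \lor q1))) \land ((q5 \lor ((\lnot q4 \to q3) \lor q1)) \to (q6 \lor \lnot q4))), \lnot (\lnot (\lnot q1 \lor \lnot q6) \to (q6 \lor \lnot q4)).
((\lnot (\lnot q1 \lor \lnot q6) \to (q5 \lor ((\lnot q4 \to q3) \lor q1))) \land ((q5 \lor ((\lnot q4 \to q3) \lor q1)) \to (q6 \lor \lnot q4))): α-rule — add (\lnot (\lnot q1 \lor \lnot q6) \to (q5 \lor ((\lnot q4 \to q3) \lor q1))), ((q5 \lor ((\lnot q4 \to q3) \lor q1)) \to (q6 \lor \lnot q4)).
\lnot (\lnot (\lnot q1 \lor \lnot q6) \to (q6 \lor \lnot q4)): α-rule — add \lnot (\lnot q1 \lor \lnot q6), \lnot (q6 \lor \lnot q4).
\lnot (\lnot q1 \lor \lnot q6): α-rule — add \lnot \lnot q1, \lnot \lnot q6.
\lnot (q6 \lor \lnot q4): α-rule — add \lnot q6, \lnot \lnot q4.
× closes — contains both q6 and \lnot q6.
All 1 branch closes.
Every branch closed, so the negation is unsatisfiable and the formula is valid.

Valid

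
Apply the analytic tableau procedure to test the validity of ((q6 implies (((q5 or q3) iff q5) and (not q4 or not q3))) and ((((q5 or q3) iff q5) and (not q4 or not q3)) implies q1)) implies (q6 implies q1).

Assume the negation and expand:
Initial set: {not (((q6 implies (((q5 or q3) iff q5) and (not q4 or not q3))) and ((((q5 or q3) iff q5) and (not q4 or not q3)) implies q1)) implies (q6 implies q1))}.
not (((q6 implies (((q5 or q3) iff q5) and (not q4 or not q3))) and ((((q5 or q3) iff q5) and (not q4 or not q3)) implies q1)) implies (q6 implies q1)): α-rule — add ((q6 implies (((q5 or q3) iff q5) and (not q4 or not q3))) and ((((q5 or q3) iff q5) and (not q4 or not q3)) implies q1)), not (q6 implies q1).
((q6 implies (((q5 or q3) iff q5) and (not q4 or not q3))) and ((((q5 or q3) iff q5) and (not q4 or not q3)) implies q1)): α-rule — add (q6 implies (((q5 or q3) iff q5) and (not q4 or not q3))), ((((q5 or q3) iff q5) and (not q4 or not q3)) implies q1).
not (q6 implies q1): α-rule — add q6, not q1.
(q6 implies (((q5 or q3) iff q5) and (not q4 or not q3))): β-rule — branch into not q6  //  (((q5 or q3) iff q5) and (not q4 or not q3)).
  branch 1 (add not q6):
    × closes — contains both q6 and not q6.
  branch 2 (add (((q5 or q3) iff q5) and (not q4 or not q3))):
    (((q5 or q3) iff q5) and (not q4 or not q3)): α-rule — add ((q5 or q3) iff q5), (not q4 or not q3).
    ((((q5 or q3) iff q5) and (not q4 or not q3)) implies q1): β-rule — branch into not (((q5 or q3) iff q5) and (not q4 or not q3))  //  q1.
      branch 2.1 (add not (((q5 or q3) iff q5) and (not q4 or not q3))):
        ((q5 or q3) iff q5): β-rule — branch into (q5 or q3), q5  //  not (q5 or q3), not q5.
          branch 2.1.1 (add (q5 or q3), q5):
            (not q4 or not q3): β-rule — branch into not q4  //  not q3.
              branch 2.1.1.1 (add not q4):
                not (((q5 or q3) iff q5) and (not q4 or not q3)): β-rule — branch into not ((q5 or q3) iff q5)  //  not (not q4 or not q3).
                  branch 2.1.1.1.1 (add not ((q5 or q3) iff q5)):
                    (q5 or q3): β-rule — branch into q5  //  q3.
                      branch 2.1.1.1.1.1 (add q5):
                        not ((q5 or q3) iff q5): β-rule — branch into (q5 or q3), not q5  //  not (q5 or q3), q5.
                          branch 2.1.1.1.1.1.1 (add (q5 or q3), not q5):
                            × closes — contains both q5 and not q5.
                          branch 2.1.1.1.1.1.2 (add not (q5 or q3), q5):
                            not (q5 or q3): α-rule — add not q5, not q3.
                            × closes — contains both q5 and not q5.
                      branch 2.1.1.1.1.2 (add q3):
                        not ((q5 or q3) iff q5): β-rule — branch into (q5 or q3), not q5  //  not (q5 or q3), q5.
                          branch 2.1.1.1.1.2.1 (add (q5 or q3), not q5):
                            × closes — contains both q5 and not q5.
                          branch 2.1.1.1.1.2.2 (add not (q5 or q3), q5):
                            not (q5 or q3): α-rule — add not q5, not q3.
                            × closes — contains both q5 and not q5.
                  branch 2.1.1.1.2 (add not (not q4 or not q3)):
                    not (not q4 or not q3): α-rule — add not not q4, not not q3.
                    × closes — contains both q4 and not q4.
              branch 2.1.1.2 (add not q3):
                not (((q5 or q3) iff q5) and (not q4 or not q3)): β-rule — branch into not ((q5 or q3) iff q5)  //  not (not q4 or not q3).
                  branch 2.1.1.2.1 (add not ((q5 or q3) iff q5)):
                    (q5 or q3): β-rule — branch into q5  //  q3.
                      branch 2.1.1.2.1.1 (add q5):
                        not ((q5 or q3) iff q5): β-rule — branch into (q5 or q3), not q5  //  not (q5 or q3), q5.
                          branch 2.1.1.2.1.1.1 (add (q5 or q3), not q5):
                            × closes — contains both q5 and not q5.
                          branch 2.1.1.2.1.1.2 (add not (q5 or q3), q5):
                            not (q5 or q3): α-rule — add not q5, not q3.
                            × closes — contains both q5 and not q5.
                      branch 2.1.1.2.1.2 (add q3):
                        × closes — contains both q3 and not q3.
                  branch 2.1.1.2.2 (add not (not q4 or not q3)):
                    not (not q4 or not q3): α-rule — add not not q4, not not q3.
                    × closes — contains both q3 and not q3.
          branch 2.1.2 (add not (q5 or q3), not q5):
            not (q5 or q3): α-rule — add not q5, not q3.
            (not q4 or not q3): β-rule — branch into not q4  //  not q3.
              branch 2.1.2.1 (add not q4):
                not (((q5 or q3) iff q5) and (not q4 or not q3)): β-rule — branch into not ((q5 or q3) iff q5)  //  not (not q4 or not q3).
                  branch 2.1.2.1.1 (add not ((q5 or q3) iff q5)):
                    not ((q5 or q3) iff q5): β-rule — branch into (q5 or q3), not q5  //  not (q5 or q3), q5.
                      branch 2.1.2.1.1.1 (add (q5 or q3), not q5):
                        (q5 or q3): β-rule — branch into q5  //  q3.
                          branch 2.1.2.1.1.1.1 (add q5):
                            × closes — contains both q5 and not q5.
                          branch 2.1.2.1.1.1.2 (add q3):
                            × closes — contains both q3 and not q3.
                      branch 2.1.2.1.1.2 (add not (q5 or q3), q5):
                        × closes — contains both q5 and not q5.
                  branch 2.1.2.1.2 (add not (not q4 or not q3)):
                    not (not q4 or not q3): α-rule — add not not q4, not not q3.
                    × closes — contains both q4 and not q4.
              branch 2.1.2.2 (add not q3):
                not (((q5 or q3) iff q5) and (not q4 or not q3)): β-rule — branch into not ((q5 or q3) iff q5)  //  not (not q4 or not q3).
                  branch 2.1.2.2.1 (add not ((q5 or q3) iff q5)):
                    not ((q5 or q3) iff q5): β-rule — branch into (q5 or q3), not q5  //  not (q5 or q3), q5.
                      branch 2.1.2.2.1.1 (add (q5 or q3), not q5):
                        (q5 or q3): β-rule — branch into q5  //  q3.
                          branch 2.1.2.2.1.1.1 (add q5):
                            × closes — contains both q5 and not q5.
                          branch 2.1.2.2.1.1.2 (add q3):
                            × closes — contains both q3 and not q3.
                      branch 2.1.2.2.1.2 (add not (q5 or q3), q5):
                        × closes — contains both q5 and not q5.
                  branch 2.1.2.2.2 (add not (not q4 or not q3)):
                    not (not q4 or not q3): α-rule — add not not q4, not not q3.
                    × closes — contains both q3 and not q3.
      branch 2.2 (add q1):
        × closes — contains both q1 and not q1.
All 19 branches close.
Every branch closed, so the negation is unsatisfiable and the formula is valid.

Valid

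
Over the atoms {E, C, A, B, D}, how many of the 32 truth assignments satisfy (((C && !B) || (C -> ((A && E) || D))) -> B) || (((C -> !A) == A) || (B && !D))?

20

Initial set: {T ((((C && !B) || (C -> ((A && E) || D))) -> B) || (((C -> !A) == A) || (B && !D)))}.
T ((((C && !B) || (C -> ((A && E) || D))) -> B) || (((C -> !A) == A) || (B && !D))): β-rule — branch into T (((C && !B) || (C -> ((A && E) || D))) -> B)  //  T (((C -> !A) == A) || (B && !D)).
  branch 1 (add T (((C && !B) || (C -> ((A && E) || D))) -> B)):
    T (((C && !B) || (C -> ((A && E) || D))) -> B): β-rule — branch into F ((C && !B) || (C -> ((A && E) || D)))  //  T B.
      branch 1.1 (add F ((C && !B) || (C -> ((A && E) || D)))):
        F ((C && !B) || (C -> ((A && E) || D))): α-rule — add F (C && !B), F (C -> ((A && E) || D)).
        F (C -> ((A && E) || D)): α-rule — add T C, F ((A && E) || D).
        F ((A && E) || D): α-rule — add F (A && E), F D.
        F (C && !B): β-rule — branch into F C  //  F !B.
          branch 1.1.1 (add F C):
            × closes — contains both C and !C.
          branch 1.1.2 (add F !B):
            F (A && E): β-rule — branch into F A  //  F E.
              branch 1.1.2.1 (add F A):
                ○ open, literals {A=0, B=1, C=1, D=0}.
              branch 1.1.2.2 (add F E):
                ○ open, literals {B=1, C=1, D=0, E=0}.
      branch 1.2 (add T B):
        ○ open, literals {B=1}.
  branch 2 (add T (((C -> !A) == A) || (B && !D))):
    T (((C -> !A) == A) || (B && !D)): β-rule — branch into T ((C -> !A) == A)  //  T (B && !D).
      branch 2.1 (add T ((C -> !A) == A)):
        T ((C -> !A) == A): β-rule — branch into T (C -> !A), T A  //  F (C -> !A), F A.
          branch 2.1.1 (add T (C -> !A), T A):
            T (C -> !A): β-rule — branch into F C  //  T !A.
              branch 2.1.1.1 (add F C):
                ○ open, literals {A=1, C=0}.
              branch 2.1.1.2 (add T !A):
                × closes — contains both A and !A.
          branch 2.1.2 (add F (C -> !A), F A):
            F (C -> !A): α-rule — add T C, F !A.
            × closes — contains both A and !A.
      branch 2.2 (add T (B && !D)):
        T (B && !D): α-rule — add T B, T !D.
        ○ open, literals {B=1, D=0}.
3 branches closed, 5 open.
Each open branch fixes some atoms; the unmentioned ones are free. Counting distinct full assignments: branch {A=0, B=1, C=1, D=0} (E) contributes 2 new; branch {B=1, C=1, D=0, E=0} (A) contributes 1 new; branch {B=1} (E, C, A, D) contributes 13 new; branch {A=1, C=0} (E, B, D) contributes 4 new; branch {B=1, D=0} (E, C, A) contributes 0 new. Total: 20.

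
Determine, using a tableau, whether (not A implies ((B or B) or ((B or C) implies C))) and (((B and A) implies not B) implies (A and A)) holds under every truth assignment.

Assume the negation and expand:
Initial set: {not ((not A implies ((B or B) or ((B or C) implies C))) and (((B and A) implies not B) implies (A and A)))}.
not ((not A implies ((B or B) or ((B or C) implies C))) and (((B and A) implies not B) implies (A and A))): β-rule — branch into not (not A implies ((B or B) or ((B or C) implies C)))  //  not (((B and A) implies not B) implies (A and A)).
  branch 1 (add not (not A implies ((B or B) or ((B or C) implies C)))):
    not (not A implies ((B or B) or ((B or C) implies C))): α-rule — add not A, not ((B or B) or ((B or C) implies C)).
    not ((B or B) or ((B or C) implies C)): α-rule — add not (B or B), not ((B or C) implies C).
    not (B or B): α-rule — add not B, not B.
    not ((B or C) implies C): α-rule — add (B or C), not C.
    (B or C): β-rule — branch into B  //  C.
      branch 1.1 (add B):
        × closes — contains both B and not B.
      branch 1.2 (add C):
        × closes — contains both C and not C.
  branch 2 (add not (((B and A) implies not B) implies (A and A))):
    not (((B and A) implies not B) implies (A and A)): α-rule — add ((B and A) implies not B), not (A and A).
    ((B and A) implies not B): β-rule — branch into not (B and A)  //  not B.
      branch 2.1 (add not (B and A)):
        not (A and A): β-rule — branch into not A  //  not A.
          branch 2.1.1 (add not A):
            not (B and A): β-rule — branch into not B  //  not A.
              branch 2.1.1.1 (add not B):
                ○ open, literals {A=false, B=false}.
              branch 2.1.1.2 (add not A):
                ○ open, literals {A=false}.
          branch 2.1.2 (add not A):
            not (B and A): β-rule — branch into not B  //  not A.
              branch 2.1.2.1 (add not B):
                ○ open, literals {A=false, B=false}.
              branch 2.1.2.2 (add not A):
                ○ open, literals {A=false}.
      branch 2.2 (add not B):
        not (A and A): β-rule — branch into not A  //  not A.
          branch 2.2.1 (add not A):
            ○ open, literals {A=false, B=false}.
          branch 2.2.2 (add not A):
            ○ open, literals {A=false, B=false}.
2 branches closed, 6 open.
An open branch gives a countermodel: A=false, B=false (unmentioned atoms arbitrary); under it the original formula is false.

Not valid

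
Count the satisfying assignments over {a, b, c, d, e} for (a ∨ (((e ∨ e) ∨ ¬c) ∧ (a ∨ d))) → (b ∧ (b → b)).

21

Initial set: {T ((a ∨ (((e ∨ e) ∨ ¬c) ∧ (a ∨ d))) → (b ∧ (b → b)))}.
T ((a ∨ (((e ∨ e) ∨ ¬c) ∧ (a ∨ d))) → (b ∧ (b → b))): β-rule — branch into F (a ∨ (((e ∨ e) ∨ ¬c) ∧ (a ∨ d)))  //  T (b ∧ (b → b)).
  branch 1 (add F (a ∨ (((e ∨ e) ∨ ¬c) ∧ (a ∨ d)))):
    F (a ∨ (((e ∨ e) ∨ ¬c) ∧ (a ∨ d))): α-rule — add F a, F (((e ∨ e) ∨ ¬c) ∧ (a ∨ d)).
    F (((e ∨ e) ∨ ¬c) ∧ (a ∨ d)): β-rule — branch into F ((e ∨ e) ∨ ¬c)  //  F (a ∨ d).
      branch 1.1 (add F ((e ∨ e) ∨ ¬c)):
        F ((e ∨ e) ∨ ¬c): α-rule — add F (e ∨ e), F ¬c.
        F (e ∨ e): α-rule — add F e, F e.
        ○ open, literals {a=false, c=true, e=false}.
      branch 1.2 (add F (a ∨ d)):
        F (a ∨ d): α-rule — add F a, F d.
        ○ open, literals {a=false, d=false}.
  branch 2 (add T (b ∧ (b → b))):
    T (b ∧ (b → b)): α-rule — add T b, T (b → b).
    T (b → b): β-rule — branch into F b  //  T b.
      branch 2.1 (add F b):
        × closes — contains both b and ¬b.
      branch 2.2 (add T b):
        ○ open, literals {b=true}.
1 branch closed, 3 open.
Each open branch fixes some atoms; the unmentioned ones are free. Counting distinct full assignments: branch {a=false, c=true, e=false} (b, d) contributes 4 new; branch {a=false, d=false} (b, c, e) contributes 6 new; branch {b=true} (a, c, d, e) contributes 11 new. Total: 21.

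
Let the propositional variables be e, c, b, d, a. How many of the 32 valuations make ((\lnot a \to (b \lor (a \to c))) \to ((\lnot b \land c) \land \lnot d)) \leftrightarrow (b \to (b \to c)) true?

12

Initial set: {T (((\lnot a \to (b \lor (a \to c))) \to ((\lnot b \land c) \land \lnot d)) \leftrightarrow (b \to (b \to c)))}.
T (((\lnot a \to (b \lor (a \to c))) \to ((\lnot b \land c) \land \lnot d)) \leftrightarrow (b \to (b \to c))): β-rule — branch into T ((\lnot a \to (b \lor (a \to c))) \to ((\lnot b \land c) \land \lnot d)), T (b \to (b \to c))  //  F ((\lnot a \to (b \lor (a \to c))) \to ((\lnot b \land c) \land \lnot d)), F (b \to (b \to c)).
  branch 1 (add T ((\lnot a \to (b \lor (a \to c))) \to ((\lnot b \land c) \land \lnot d)), T (b \to (b \to c))):
    T ((\lnot a \to (b \lor (a \to c))) \to ((\lnot b \land c) \land \lnot d)): β-rule — branch into F (\lnot a \to (b \lor (a \to c)))  //  T ((\lnot b \land c) \land \lnot d).
      branch 1.1 (add F (\lnot a \to (b \lor (a \to c)))):
        F (\lnot a \to (b \lor (a \to c))): α-rule — add T \lnot a, F (b \lor (a \to c)).
        F (b \lor (a \to c)): α-rule — add F b, F (a \to c).
        F (a \to c): α-rule — add T a, F c.
        × closes — contains both a and \lnot a.
      branch 1.2 (add T ((\lnot b \land c) \land \lnot d)):
        T ((\lnot b \land c) \land \lnot d): α-rule — add T (\lnot b \land c), T \lnot d.
        T (\lnot b \land c): α-rule — add T \lnot b, T c.
        T (b \to (b \to c)): β-rule — branch into F b  //  T (b \to c).
          branch 1.2.1 (add F b):
            ○ open, literals {b=false, c=true, d=false}.
          branch 1.2.2 (add T (b \to c)):
            T (b \to c): β-rule — branch into F b  //  T c.
              branch 1.2.2.1 (add F b):
                ○ open, literals {b=false, c=true, d=false}.
              branch 1.2.2.2 (add T c):
                ○ open, literals {b=false, c=true, d=false}.
  branch 2 (add F ((\lnot a \to (b \lor (a \to c))) \to ((\lnot b \land c) \land \lnot d)), F (b \to (b \to c))):
    F ((\lnot a \to (b \lor (a \to c))) \to ((\lnot b \land c) \land \lnot d)): α-rule — add T (\lnot a \to (b \lor (a \to c))), F ((\lnot b \land c) \land \lnot d).
    F (b \to (b \to c)): α-rule — add T b, F (b \to c).
    F (b \to c): α-rule — add T b, F c.
    T (\lnot a \to (b \lor (a \to c))): β-rule — branch into F \lnot a  //  T (b \lor (a \to c)).
      branch 2.1 (add F \lnot a):
        F ((\lnot b \land c) \land \lnot d): β-rule — branch into F (\lnot b \land c)  //  F \lnot d.
          branch 2.1.1 (add F (\lnot b \land c)):
            F (\lnot b \land c): β-rule — branch into F \lnot b  //  F c.
              branch 2.1.1.1 (add F \lnot b):
                ○ open, literals {a=true, b=true, c=false}.
              branch 2.1.1.2 (add F c):
                ○ open, literals {a=true, b=true, c=false}.
          branch 2.1.2 (add F \lnot d):
            ○ open, literals {a=true, b=true, c=false, d=true}.
      branch 2.2 (add T (b \lor (a \to c))):
        F ((\lnot b \land c) \land \lnot d): β-rule — branch into F (\lnot b \land c)  //  F \lnot d.
          branch 2.2.1 (add F (\lnot b \land c)):
            T (b \lor (a \to c)): β-rule — branch into T b  //  T (a \to c).
              branch 2.2.1.1 (add T b):
                F (\lnot b \land c): β-rule — branch into F \lnot b  //  F c.
                  branch 2.2.1.1.1 (add F \lnot b):
                    ○ open, literals {b=true, c=false}.
                  branch 2.2.1.1.2 (add F c):
                    ○ open, literals {b=true, c=false}.
              branch 2.2.1.2 (add T (a \to c)):
                F (\lnot b \land c): β-rule — branch into F \lnot b  //  F c.
                  branch 2.2.1.2.1 (add F \lnot b):
                    T (a \to c): β-rule — branch into F a  //  T c.
                      branch 2.2.1.2.1.1 (add F a):
                        ○ open, literals {a=false, b=true, c=false}.
                      branch 2.2.1.2.1.2 (add T c):
                        × closes — contains both c and \lnot c.
                  branch 2.2.1.2.2 (add F c):
                    T (a \to c): β-rule — branch into F a  //  T c.
                      branch 2.2.1.2.2.1 (add F a):
                        ○ open, literals {a=false, b=true, c=false}.
                      branch 2.2.1.2.2.2 (add T c):
                        × closes — contains both c and \lnot c.
          branch 2.2.2 (add F \lnot d):
            T (b \lor (a \to c)): β-rule — branch into T b  //  T (a \to c).
              branch 2.2.2.1 (add T b):
                ○ open, literals {b=true, c=false, d=true}.
              branch 2.2.2.2 (add T (a \to c)):
                T (a \to c): β-rule — branch into F a  //  T c.
                  branch 2.2.2.2.1 (add F a):
                    ○ open, literals {a=false, b=true, c=false, d=true}.
                  branch 2.2.2.2.2 (add T c):
                    × closes — contains both c and \lnot c.
4 branches closed, 12 open.
Each open branch fixes some atoms; the unmentioned ones are free. Counting distinct full assignments: branch {b=false, c=true, d=false} (e, a) contributes 4 new; branch {b=false, c=true, d=false} (e, a) contributes 0 new; branch {b=false, c=true, d=false} (e, a) contributes 0 new; branch {a=true, b=true, c=false} (e, d) contributes 4 new; branch {a=true, b=true, c=false} (e, d) contributes 0 new; branch {a=true, b=true, c=false, d=true} (e) contributes 0 new; branch {b=true, c=false} (e, d, a) contributes 4 new; branch {b=true, c=false} (e, d, a) contributes 0 new; branch {a=false, b=true, c=false} (e, d) contributes 0 new; branch {a=false, b=true, c=false} (e, d) contributes 0 new; branch {b=true, c=false, d=true} (e, a) contributes 0 new; branch {a=false, b=true, c=false, d=true} (e) contributes 0 new. Total: 12.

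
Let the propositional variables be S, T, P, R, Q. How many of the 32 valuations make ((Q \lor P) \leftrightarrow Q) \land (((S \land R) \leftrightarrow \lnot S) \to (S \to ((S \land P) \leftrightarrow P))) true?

24

Initial set: {(((Q \lor P) \leftrightarrow Q) \land (((S \land R) \leftrightarrow \lnot S) \to (S \to ((S \land P) \leftrightarrow P))))}.
(((Q \lor P) \leftrightarrow Q) \land (((S \land R) \leftrightarrow \lnot S) \to (S \to ((S \land P) \leftrightarrow P)))): α-rule — add ((Q \lor P) \leftrightarrow Q), (((S \land R) \leftrightarrow \lnot S) \to (S \to ((S \land P) \leftrightarrow P))).
((Q \lor P) \leftrightarrow Q): β-rule — branch into (Q \lor P), Q  //  \lnot (Q \lor P), \lnot Q.
  branch 1 (add (Q \lor P), Q):
    (((S \land R) \leftrightarrow \lnot S) \to (S \to ((S \land P) \leftrightarrow P))): β-rule — branch into \lnot ((S \land R) \leftrightarrow \lnot S)  //  (S \to ((S \land P) \leftrightarrow P)).
      branch 1.1 (add \lnot ((S \land R) \leftrightarrow \lnot S)):
        (Q \lor P): β-rule — branch into Q  //  P.
          branch 1.1.1 (add Q):
            \lnot ((S \land R) \leftrightarrow \lnot S): β-rule — branch into (S \land R), \lnot \lnot S  //  \lnot (S \land R), \lnot S.
              branch 1.1.1.1 (add (S \land R), \lnot \lnot S):
                (S \land R): α-rule — add S, R.
                ○ open, literals {Q=T, R=T, S=T}.
              branch 1.1.1.2 (add \lnot (S \land R), \lnot S):
                \lnot (S \land R): β-rule — branch into \lnot S  //  \lnot R.
                  branch 1.1.1.2.1 (add \lnot S):
                    ○ open, literals {Q=T, S=F}.
                  branch 1.1.1.2.2 (add \lnot R):
                    ○ open, literals {Q=T, R=F, S=F}.
          branch 1.1.2 (add P):
            \lnot ((S \land R) \leftrightarrow \lnot S): β-rule — branch into (S \land R), \lnot \lnot S  //  \lnot (S \land R), \lnot S.
              branch 1.1.2.1 (add (S \land R), \lnot \lnot S):
                (S \land R): α-rule — add S, R.
                ○ open, literals {P=T, Q=T, R=T, S=T}.
              branch 1.1.2.2 (add \lnot (S \land R), \lnot S):
                \lnot (S \land R): β-rule — branch into \lnot S  //  \lnot R.
                  branch 1.1.2.2.1 (add \lnot S):
                    ○ open, literals {P=T, Q=T, S=F}.
                  branch 1.1.2.2.2 (add \lnot R):
                    ○ open, literals {P=T, Q=T, R=F, S=F}.
      branch 1.2 (add (S \to ((S \land P) \leftrightarrow P))):
        (Q \lor P): β-rule — branch into Q  //  P.
          branch 1.2.1 (add Q):
            (S \to ((S \land P) \leftrightarrow P)): β-rule — branch into \lnot S  //  ((S \land P) \leftrightarrow P).
              branch 1.2.1.1 (add \lnot S):
                ○ open, literals {Q=T, S=F}.
              branch 1.2.1.2 (add ((S \land P) \leftrightarrow P)):
                ((S \land P) \leftrightarrow P): β-rule — branch into (S \land P), P  //  \lnot (S \land P), \lnot P.
                  branch 1.2.1.2.1 (add (S \land P), P):
                    (S \land P): α-rule — add S, P.
                    ○ open, literals {P=T, Q=T, S=T}.
                  branch 1.2.1.2.2 (add \lnot (S \land P), \lnot P):
                    \lnot (S \land P): β-rule — branch into \lnot S  //  \lnot P.
                      branch 1.2.1.2.2.1 (add \lnot S):
                        ○ open, literals {P=F, Q=T, S=F}.
                      branch 1.2.1.2.2.2 (add \lnot P):
                        ○ open, literals {P=F, Q=T}.
          branch 1.2.2 (add P):
            (S \to ((S \land P) \leftrightarrow P)): β-rule — branch into \lnot S  //  ((S \land P) \leftrightarrow P).
              branch 1.2.2.1 (add \lnot S):
                ○ open, literals {P=T, Q=T, S=F}.
              branch 1.2.2.2 (add ((S \land P) \leftrightarrow P)):
                ((S \land P) \leftrightarrow P): β-rule — branch into (S \land P), P  //  \lnot (S \land P), \lnot P.
                  branch 1.2.2.2.1 (add (S \land P), P):
                    (S \land P): α-rule — add S, P.
                    ○ open, literals {P=T, Q=T, S=T}.
                  branch 1.2.2.2.2 (add \lnot (S \land P), \lnot P):
                    × closes — contains both P and \lnot P.
  branch 2 (add \lnot (Q \lor P), \lnot Q):
    \lnot (Q \lor P): α-rule — add \lnot Q, \lnot P.
    (((S \land R) \leftrightarrow \lnot S) \to (S \to ((S \land P) \leftrightarrow P))): β-rule — branch into \lnot ((S \land R) \leftrightarrow \lnot S)  //  (S \to ((S \land P) \leftrightarrow P)).
      branch 2.1 (add \lnot ((S \land R) \leftrightarrow \lnot S)):
        \lnot ((S \land R) \leftrightarrow \lnot S): β-rule — branch into (S \land R), \lnot \lnot S  //  \lnot (S \land R), \lnot S.
          branch 2.1.1 (add (S \land R), \lnot \lnot S):
            (S \land R): α-rule — add S, R.
            ○ open, literals {P=F, Q=F, R=T, S=T}.
          branch 2.1.2 (add \lnot (S \land R), \lnot S):
            \lnot (S \land R): β-rule — branch into \lnot S  //  \lnot R.
              branch 2.1.2.1 (add \lnot S):
                ○ open, literals {P=F, Q=F, S=F}.
              branch 2.1.2.2 (add \lnot R):
                ○ open, literals {P=F, Q=F, R=F, S=F}.
      branch 2.2 (add (S \to ((S \land P) \leftrightarrow P))):
        (S \to ((S \land P) \leftrightarrow P)): β-rule — branch into \lnot S  //  ((S \land P) \leftrightarrow P).
          branch 2.2.1 (add \lnot S):
            ○ open, literals {P=F, Q=F, S=F}.
          branch 2.2.2 (add ((S \land P) \leftrightarrow P)):
            ((S \land P) \leftrightarrow P): β-rule — branch into (S \land P), P  //  \lnot (S \land P), \lnot P.
              branch 2.2.2.1 (add (S \land P), P):
                × closes — contains both P and \lnot P.
              branch 2.2.2.2 (add \lnot (S \land P), \lnot P):
                \lnot (S \land P): β-rule — branch into \lnot S  //  \lnot P.
                  branch 2.2.2.2.1 (add \lnot S):
                    ○ open, literals {P=F, Q=F, S=F}.
                  branch 2.2.2.2.2 (add \lnot P):
                    ○ open, literals {P=F, Q=F}.
2 branches closed, 18 open.
Each open branch fixes some atoms; the unmentioned ones are free. Counting distinct full assignments: branch {Q=T, R=T, S=T} (T, P) contributes 4 new; branch {Q=T, S=F} (T, P, R) contributes 8 new; branch {Q=T, R=F, S=F} (T, P) contributes 0 new; branch {P=T, Q=T, R=T, S=T} (T) contributes 0 new; branch {P=T, Q=T, S=F} (T, R) contributes 0 new; branch {P=T, Q=T, R=F, S=F} (T) contributes 0 new; branch {Q=T, S=F} (T, P, R) contributes 0 new; branch {P=T, Q=T, S=T} (T, R) contributes 2 new; branch {P=F, Q=T, S=F} (T, R) contributes 0 new; branch {P=F, Q=T} (S, T, R) contributes 2 new; branch {P=T, Q=T, S=F} (T, R) contributes 0 new; branch {P=T, Q=T, S=T} (T, R) contributes 0 new; branch {P=F, Q=F, R=T, S=T} (T) contributes 2 new; branch {P=F, Q=F, S=F} (T, R) contributes 4 new; branch {P=F, Q=F, R=F, S=F} (T) contributes 0 new; branch {P=F, Q=F, S=F} (T, R) contributes 0 new; branch {P=F, Q=F, S=F} (T, R) contributes 0 new; branch {P=F, Q=F} (S, T, R) contributes 2 new. Total: 24.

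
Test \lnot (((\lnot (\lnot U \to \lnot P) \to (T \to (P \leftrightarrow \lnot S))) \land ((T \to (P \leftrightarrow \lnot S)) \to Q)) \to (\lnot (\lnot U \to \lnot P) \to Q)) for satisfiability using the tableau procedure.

Unsatisfiable

Initial set: {\lnot (((\lnot (\lnot U \to \lnot P) \to (T \to (P \leftrightarrow \lnot S))) \land ((T \to (P \leftrightarrow \lnot S)) \to Q)) \to (\lnot (\lnot U \to \lnot P) \to Q))}.
\lnot (((\lnot (\lnot U \to \lnot P) \to (T \to (P \leftrightarrow \lnot S))) \land ((T \to (P \leftrightarrow \lnot S)) \to Q)) \to (\lnot (\lnot U \to \lnot P) \to Q)): α-rule — add ((\lnot (\lnot U \to \lnot P) \to (T \to (P \leftrightarrow \lnot S))) \land ((T \to (P \leftrightarrow \lnot S)) \to Q)), \lnot (\lnot (\lnot U \to \lnot P) \to Q).
((\lnot (\lnot U \to \lnot P) \to (T \to (P \leftrightarrow \lnot S))) \land ((T \to (P \leftrightarrow \lnot S)) \to Q)): α-rule — add (\lnot (\lnot U \to \lnot P) \to (T \to (P \leftrightarrow \lnot S))), ((T \to (P \leftrightarrow \lnot S)) \to Q).
\lnot (\lnot (\lnot U \to \lnot P) \to Q): α-rule — add \lnot (\lnot U \to \lnot P), \lnot Q.
\lnot (\lnot U \to \lnot P): α-rule — add \lnot U, \lnot \lnot P.
(\lnot (\lnot U \to \lnot P) \to (T \to (P \leftrightarrow \lnot S))): β-rule — branch into \lnot \lnot (\lnot U \to \lnot P)  //  (T \to (P \leftrightarrow \lnot S)).
  branch 1 (add \lnot \lnot (\lnot U \to \lnot P)):
    ((T \to (P \leftrightarrow \lnot S)) \to Q): β-rule — branch into \lnot (T \to (P \leftrightarrow \lnot S))  //  Q.
      branch 1.1 (add \lnot (T \to (P \leftrightarrow \lnot S))):
        \lnot (T \to (P \leftrightarrow \lnot S)): α-rule — add T, \lnot (P \leftrightarrow \lnot S).
        \lnot \lnot (\lnot U \to \lnot P): β-rule — branch into \lnot \lnot U  //  \lnot P.
          branch 1.1.1 (add \lnot \lnot U):
            × closes — contains both U and \lnot U.
          branch 1.1.2 (add \lnot P):
            × closes — contains both P and \lnot P.
      branch 1.2 (add Q):
        × closes — contains both Q and \lnot Q.
  branch 2 (add (T \to (P \leftrightarrow \lnot S))):
    ((T \to (P \leftrightarrow \lnot S)) \to Q): β-rule — branch into \lnot (T \to (P \leftrightarrow \lnot S))  //  Q.
      branch 2.1 (add \lnot (T \to (P \leftrightarrow \lnot S))):
        \lnot (T \to (P \leftrightarrow \lnot S)): α-rule — add T, \lnot (P \leftrightarrow \lnot S).
        (T \to (P \leftrightarrow \lnot S)): β-rule — branch into \lnot T  //  (P \leftrightarrow \lnot S).
          branch 2.1.1 (add \lnot T):
            × closes — contains both T and \lnot T.
          branch 2.1.2 (add (P \leftrightarrow \lnot S)):
            \lnot (P \leftrightarrow \lnot S): β-rule — branch into P, \lnot \lnot S  //  \lnot P, \lnot S.
              branch 2.1.2.1 (add P, \lnot \lnot S):
                (P \leftrightarrow \lnot S): β-rule — branch into P, \lnot S  //  \lnot P, \lnot \lnot S.
                  branch 2.1.2.1.1 (add P, \lnot S):
                    × closes — contains both S and \lnot S.
                  branch 2.1.2.1.2 (add \lnot P, \lnot \lnot S):
                    × closes — contains both P and \lnot P.
              branch 2.1.2.2 (add \lnot P, \lnot S):
                × closes — contains both P and \lnot P.
      branch 2.2 (add Q):
        × closes — contains both Q and \lnot Q.
All 8 branches close.
Every branch closed; the formula is unsatisfiable.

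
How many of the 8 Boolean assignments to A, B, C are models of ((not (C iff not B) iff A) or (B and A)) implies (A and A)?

Initial set: {(((not (C iff not B) iff A) or (B and A)) implies (A and A))}.
(((not (C iff not B) iff A) or (B and A)) implies (A and A)): β-rule — branch into not ((not (C iff not B) iff A) or (B and A))  //  (A and A).
  branch 1 (add not ((not (C iff not B) iff A) or (B and A))):
    not ((not (C iff not B) iff A) or (B and A)): α-rule — add not (not (C iff not B) iff A), not (B and A).
    not (not (C iff not B) iff A): β-rule — branch into not (C iff not B), not A  //  not not (C iff not B), A.
      branch 1.1 (add not (C iff not B), not A):
        not (B and A): β-rule — branch into not B  //  not A.
          branch 1.1.1 (add not B):
            not (C iff not B): β-rule — branch into C, not not B  //  not C, not B.
              branch 1.1.1.1 (add C, not not B):
                × closes — contains both B and not B.
              branch 1.1.1.2 (add not C, not B):
                ○ open, literals {A=F, B=F, C=F}.
          branch 1.1.2 (add not A):
            not (C iff not B): β-rule — branch into C, not not B  //  not C, not B.
              branch 1.1.2.1 (add C, not not B):
                ○ open, literals {A=F, B=T, C=T}.
              branch 1.1.2.2 (add not C, not B):
                ○ open, literals {A=F, B=F, C=F}.
      branch 1.2 (add not not (C iff not B), A):
        not (B and A): β-rule — branch into not B  //  not A.
          branch 1.2.1 (add not B):
            not not (C iff not B): β-rule — branch into C, not B  //  not C, not not B.
              branch 1.2.1.1 (add C, not B):
                ○ open, literals {A=T, B=F, C=T}.
              branch 1.2.1.2 (add not C, not not B):
                × closes — contains both B and not B.
          branch 1.2.2 (add not A):
            × closes — contains both A and not A.
  branch 2 (add (A and A)):
    (A and A): α-rule — add A, A.
    ○ open, literals {A=T}.
3 branches closed, 5 open.
Each open branch fixes some atoms; the unmentioned ones are free. Counting distinct full assignments: branch {A=F, B=F, C=F} (none free) contributes 1 new; branch {A=F, B=T, C=T} (none free) contributes 1 new; branch {A=F, B=F, C=F} (none free) contributes 0 new; branch {A=T, B=F, C=T} (none free) contributes 1 new; branch {A=T} (B, C) contributes 3 new. Total: 6.

6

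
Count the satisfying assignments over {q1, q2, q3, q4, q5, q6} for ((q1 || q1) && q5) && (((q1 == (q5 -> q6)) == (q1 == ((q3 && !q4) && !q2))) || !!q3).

12

Initial set: {(((q1 || q1) && q5) && (((q1 == (q5 -> q6)) == (q1 == ((q3 && !q4) && !q2))) || !!q3))}.
(((q1 || q1) && q5) && (((q1 == (q5 -> q6)) == (q1 == ((q3 && !q4) && !q2))) || !!q3)): α-rule — add ((q1 || q1) && q5), (((q1 == (q5 -> q6)) == (q1 == ((q3 && !q4) && !q2))) || !!q3).
((q1 || q1) && q5): α-rule — add (q1 || q1), q5.
(((q1 == (q5 -> q6)) == (q1 == ((q3 && !q4) && !q2))) || !!q3): β-rule — branch into ((q1 == (q5 -> q6)) == (q1 == ((q3 && !q4) && !q2)))  //  !!q3.
  branch 1 (add ((q1 == (q5 -> q6)) == (q1 == ((q3 && !q4) && !q2)))):
    (q1 || q1): β-rule — branch into q1  //  q1.
      branch 1.1 (add q1):
        ((q1 == (q5 -> q6)) == (q1 == ((q3 && !q4) && !q2))): β-rule — branch into (q1 == (q5 -> q6)), (q1 == ((q3 && !q4) && !q2))  //  !(q1 == (q5 -> q6)), !(q1 == ((q3 && !q4) && !q2)).
          branch 1.1.1 (add (q1 == (q5 -> q6)), (q1 == ((q3 && !q4) && !q2))):
            (q1 == (q5 -> q6)): β-rule — branch into q1, (q5 -> q6)  //  !q1, !(q5 -> q6).
              branch 1.1.1.1 (add q1, (q5 -> q6)):
                (q1 == ((q3 && !q4) && !q2)): β-rule — branch into q1, ((q3 && !q4) && !q2)  //  !q1, !((q3 && !q4) && !q2).
                  branch 1.1.1.1.1 (add q1, ((q3 && !q4) && !q2)):
                    ((q3 && !q4) && !q2): α-rule — add (q3 && !q4), !q2.
                    (q3 && !q4): α-rule — add q3, !q4.
                    (q5 -> q6): β-rule — branch into !q5  //  q6.
                      branch 1.1.1.1.1.1 (add !q5):
                        × closes — contains both q5 and !q5.
                      branch 1.1.1.1.1.2 (add q6):
                        ○ open, literals {q1=true, q2=false, q3=true, q4=false, q5=true, q6=true}.
                  branch 1.1.1.1.2 (add !q1, !((q3 && !q4) && !q2)):
                    × closes — contains both q1 and !q1.
              branch 1.1.1.2 (add !q1, !(q5 -> q6)):
                × closes — contains both q1 and !q1.
          branch 1.1.2 (add !(q1 == (q5 -> q6)), !(q1 == ((q3 && !q4) && !q2))):
            !(q1 == (q5 -> q6)): β-rule — branch into q1, !(q5 -> q6)  //  !q1, (q5 -> q6).
              branch 1.1.2.1 (add q1, !(q5 -> q6)):
                !(q5 -> q6): α-rule — add q5, !q6.
                !(q1 == ((q3 && !q4) && !q2)): β-rule — branch into q1, !((q3 && !q4) && !q2)  //  !q1, ((q3 && !q4) && !q2).
                  branch 1.1.2.1.1 (add q1, !((q3 && !q4) && !q2)):
                    !((q3 && !q4) && !q2): β-rule — branch into !(q3 && !q4)  //  !!q2.
                      branch 1.1.2.1.1.1 (add !(q3 && !q4)):
                        !(q3 && !q4): β-rule — branch into !q3  //  !!q4.
                          branch 1.1.2.1.1.1.1 (add !q3):
                            ○ open, literals {q1=true, q3=false, q5=true, q6=false}.
                          branch 1.1.2.1.1.1.2 (add !!q4):
                            ○ open, literals {q1=true, q4=true, q5=true, q6=false}.
                      branch 1.1.2.1.1.2 (add !!q2):
                        ○ open, literals {q1=true, q2=true, q5=true, q6=false}.
                  branch 1.1.2.1.2 (add !q1, ((q3 && !q4) && !q2)):
                    × closes — contains both q1 and !q1.
              branch 1.1.2.2 (add !q1, (q5 -> q6)):
                × closes — contains both q1 and !q1.
      branch 1.2 (add q1):
        ((q1 == (q5 -> q6)) == (q1 == ((q3 && !q4) && !q2))): β-rule — branch into (q1 == (q5 -> q6)), (q1 == ((q3 && !q4) && !q2))  //  !(q1 == (q5 -> q6)), !(q1 == ((q3 && !q4) && !q2)).
          branch 1.2.1 (add (q1 == (q5 -> q6)), (q1 == ((q3 && !q4) && !q2))):
            (q1 == (q5 -> q6)): β-rule — branch into q1, (q5 -> q6)  //  !q1, !(q5 -> q6).
              branch 1.2.1.1 (add q1, (q5 -> q6)):
                (q1 == ((q3 && !q4) && !q2)): β-rule — branch into q1, ((q3 && !q4) && !q2)  //  !q1, !((q3 && !q4) && !q2).
                  branch 1.2.1.1.1 (add q1, ((q3 && !q4) && !q2)):
                    ((q3 && !q4) && !q2): α-rule — add (q3 && !q4), !q2.
                    (q3 && !q4): α-rule — add q3, !q4.
                    (q5 -> q6): β-rule — branch into !q5  //  q6.
                      branch 1.2.1.1.1.1 (add !q5):
                        × closes — contains both q5 and !q5.
                      branch 1.2.1.1.1.2 (add q6):
                        ○ open, literals {q1=true, q2=false, q3=true, q4=false, q5=true, q6=true}.
                  branch 1.2.1.1.2 (add !q1, !((q3 && !q4) && !q2)):
                    × closes — contains both q1 and !q1.
              branch 1.2.1.2 (add !q1, !(q5 -> q6)):
                × closes — contains both q1 and !q1.
          branch 1.2.2 (add !(q1 == (q5 -> q6)), !(q1 == ((q3 && !q4) && !q2))):
            !(q1 == (q5 -> q6)): β-rule — branch into q1, !(q5 -> q6)  //  !q1, (q5 -> q6).
              branch 1.2.2.1 (add q1, !(q5 -> q6)):
                !(q5 -> q6): α-rule — add q5, !q6.
                !(q1 == ((q3 && !q4) && !q2)): β-rule — branch into q1, !((q3 && !q4) && !q2)  //  !q1, ((q3 && !q4) && !q2).
                  branch 1.2.2.1.1 (add q1, !((q3 && !q4) && !q2)):
                    !((q3 && !q4) && !q2): β-rule — branch into !(q3 && !q4)  //  !!q2.
                      branch 1.2.2.1.1.1 (add !(q3 && !q4)):
                        !(q3 && !q4): β-rule — branch into !q3  //  !!q4.
                          branch 1.2.2.1.1.1.1 (add !q3):
                            ○ open, literals {q1=true, q3=false, q5=true, q6=false}.
                          branch 1.2.2.1.1.1.2 (add !!q4):
                            ○ open, literals {q1=true, q4=true, q5=true, q6=false}.
                      branch 1.2.2.1.1.2 (add !!q2):
                        ○ open, literals {q1=true, q2=true, q5=true, q6=false}.
                  branch 1.2.2.1.2 (add !q1, ((q3 && !q4) && !q2)):
                    × closes — contains both q1 and !q1.
              branch 1.2.2.2 (add !q1, (q5 -> q6)):
                × closes — contains both q1 and !q1.
  branch 2 (add !!q3):
    !!q3: drop double negation, giving q3.
    (q1 || q1): β-rule — branch into q1  //  q1.
      branch 2.1 (add q1):
        ○ open, literals {q1=true, q3=true, q5=true}.
      branch 2.2 (add q1):
        ○ open, literals {q1=true, q3=true, q5=true}.
10 branches closed, 10 open.
Each open branch fixes some atoms; the unmentioned ones are free. Counting distinct full assignments: branch {q1=true, q2=false, q3=true, q4=false, q5=true, q6=true} (none free) contributes 1 new; branch {q1=true, q3=false, q5=true, q6=false} (q2, q4) contributes 4 new; branch {q1=true, q4=true, q5=true, q6=false} (q2, q3) contributes 2 new; branch {q1=true, q2=true, q5=true, q6=false} (q3, q4) contributes 1 new; branch {q1=true, q2=false, q3=true, q4=false, q5=true, q6=true} (none free) contributes 0 new; branch {q1=true, q3=false, q5=true, q6=false} (q2, q4) contributes 0 new; branch {q1=true, q4=true, q5=true, q6=false} (q2, q3) contributes 0 new; branch {q1=true, q2=true, q5=true, q6=false} (q3, q4) contributes 0 new; branch {q1=true, q3=true, q5=true} (q2, q4, q6) contributes 4 new; branch {q1=true, q3=true, q5=true} (q2, q4, q6) contributes 0 new. Total: 12.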